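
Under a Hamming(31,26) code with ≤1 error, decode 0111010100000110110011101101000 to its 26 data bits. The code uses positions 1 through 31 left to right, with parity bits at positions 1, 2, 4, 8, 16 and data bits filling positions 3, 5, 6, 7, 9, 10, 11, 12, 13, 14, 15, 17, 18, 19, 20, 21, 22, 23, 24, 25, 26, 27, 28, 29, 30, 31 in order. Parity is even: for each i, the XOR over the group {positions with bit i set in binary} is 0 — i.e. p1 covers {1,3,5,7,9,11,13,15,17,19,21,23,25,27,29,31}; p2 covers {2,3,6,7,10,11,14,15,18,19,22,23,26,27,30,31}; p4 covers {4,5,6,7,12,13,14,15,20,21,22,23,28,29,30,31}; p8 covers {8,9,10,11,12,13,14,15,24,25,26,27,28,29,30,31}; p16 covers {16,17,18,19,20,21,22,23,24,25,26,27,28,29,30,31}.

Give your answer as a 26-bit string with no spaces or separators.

s1 (pos 1,3,5,7,9,11,13,15,17,19,21,23,25,27,29,31): 0⊕1⊕0⊕0⊕0⊕0⊕0⊕1⊕1⊕0⊕1⊕1⊕1⊕0⊕0⊕0 = 0
s2 (pos 2,3,6,7,10,11,14,15,18,19,22,23,26,27,30,31): 1⊕1⊕1⊕0⊕0⊕0⊕1⊕1⊕1⊕0⊕1⊕1⊕1⊕0⊕0⊕0 = 1
s4 (pos 4,5,6,7,12,13,14,15,20,21,22,23,28,29,30,31): 1⊕0⊕1⊕0⊕0⊕0⊕1⊕1⊕0⊕1⊕1⊕1⊕1⊕0⊕0⊕0 = 0
s8 (pos 8,9,10,11,12,13,14,15,24,25,26,27,28,29,30,31): 1⊕0⊕0⊕0⊕0⊕0⊕1⊕1⊕0⊕1⊕1⊕0⊕1⊕0⊕0⊕0 = 0
s16 (pos 16,17,18,19,20,21,22,23,24,25,26,27,28,29,30,31): 0⊕1⊕1⊕0⊕0⊕1⊕1⊕1⊕0⊕1⊕1⊕0⊕1⊕0⊕0⊕0 = 0
Syndrome s16…s1 = 00010 → error at position 2.
Flip position 2: 0111010100000110110011101101000 → 0011010100000110110011101101000
Read data bits from positions 3,5,6,7,9,10,11,12,13,14,15,17,18,19,20,21,22,23,24,25,26,27,28,29,30,31: 10100000011110011101101000

10100000011110011101101000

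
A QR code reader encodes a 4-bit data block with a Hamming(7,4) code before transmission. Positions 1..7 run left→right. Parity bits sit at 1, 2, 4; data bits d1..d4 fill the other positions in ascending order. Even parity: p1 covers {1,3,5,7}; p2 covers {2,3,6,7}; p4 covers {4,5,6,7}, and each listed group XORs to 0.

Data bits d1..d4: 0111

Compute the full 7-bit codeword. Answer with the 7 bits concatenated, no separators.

0001111

Place data at non-parity positions: p1 p2 0 p4 1 1 1
p1 (pos 1,3,5,7): XOR of data positions = 0⊕1⊕1 = 0
p2 (pos 2,3,6,7): XOR of data positions = 0⊕1⊕1 = 0
p4 (pos 4,5,6,7): XOR of data positions = 1⊕1⊕1 = 1
Codeword: 0001111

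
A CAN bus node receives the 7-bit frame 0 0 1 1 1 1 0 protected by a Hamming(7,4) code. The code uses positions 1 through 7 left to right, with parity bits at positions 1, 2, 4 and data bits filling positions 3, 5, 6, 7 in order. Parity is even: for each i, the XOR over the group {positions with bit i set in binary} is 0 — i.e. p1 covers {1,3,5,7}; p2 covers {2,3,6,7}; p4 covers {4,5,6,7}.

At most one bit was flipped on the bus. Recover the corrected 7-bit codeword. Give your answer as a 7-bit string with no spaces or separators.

s1 (pos 1,3,5,7): 0⊕1⊕1⊕0 = 0
s2 (pos 2,3,6,7): 0⊕1⊕1⊕0 = 0
s4 (pos 4,5,6,7): 1⊕1⊕1⊕0 = 1
Syndrome s4…s1 = 100 → error at position 4.
Flip position 4: 0011110 → 0010110

0010110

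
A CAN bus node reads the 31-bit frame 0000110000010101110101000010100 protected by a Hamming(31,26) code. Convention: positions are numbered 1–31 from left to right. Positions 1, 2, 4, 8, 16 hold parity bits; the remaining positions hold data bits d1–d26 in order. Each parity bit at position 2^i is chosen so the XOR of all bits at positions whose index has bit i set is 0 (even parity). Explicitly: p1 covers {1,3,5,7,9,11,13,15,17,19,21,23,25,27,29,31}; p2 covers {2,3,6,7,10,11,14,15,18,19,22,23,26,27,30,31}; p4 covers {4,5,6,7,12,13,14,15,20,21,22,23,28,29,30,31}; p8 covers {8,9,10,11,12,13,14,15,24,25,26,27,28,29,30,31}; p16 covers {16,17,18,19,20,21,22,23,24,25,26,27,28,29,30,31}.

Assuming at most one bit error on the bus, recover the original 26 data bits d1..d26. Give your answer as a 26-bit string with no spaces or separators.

01100001010110100000010100

s1 (pos 1,3,5,7,9,11,13,15,17,19,21,23,25,27,29,31): 0⊕0⊕1⊕0⊕0⊕0⊕0⊕0⊕1⊕0⊕0⊕0⊕0⊕1⊕1⊕0 = 0
s2 (pos 2,3,6,7,10,11,14,15,18,19,22,23,26,27,30,31): 0⊕0⊕1⊕0⊕0⊕0⊕1⊕0⊕1⊕0⊕1⊕0⊕0⊕1⊕0⊕0 = 1
s4 (pos 4,5,6,7,12,13,14,15,20,21,22,23,28,29,30,31): 0⊕1⊕1⊕0⊕1⊕0⊕1⊕0⊕1⊕0⊕1⊕0⊕0⊕1⊕0⊕0 = 1
s8 (pos 8,9,10,11,12,13,14,15,24,25,26,27,28,29,30,31): 0⊕0⊕0⊕0⊕1⊕0⊕1⊕0⊕0⊕0⊕0⊕1⊕0⊕1⊕0⊕0 = 0
s16 (pos 16,17,18,19,20,21,22,23,24,25,26,27,28,29,30,31): 1⊕1⊕1⊕0⊕1⊕0⊕1⊕0⊕0⊕0⊕0⊕1⊕0⊕1⊕0⊕0 = 1
Syndrome s16…s1 = 10110 → error at position 22.
Flip position 22: 0000110000010101110101000010100 → 0000110000010101110100000010100
Read data bits from positions 3,5,6,7,9,10,11,12,13,14,15,17,18,19,20,21,22,23,24,25,26,27,28,29,30,31: 01100001010110100000010100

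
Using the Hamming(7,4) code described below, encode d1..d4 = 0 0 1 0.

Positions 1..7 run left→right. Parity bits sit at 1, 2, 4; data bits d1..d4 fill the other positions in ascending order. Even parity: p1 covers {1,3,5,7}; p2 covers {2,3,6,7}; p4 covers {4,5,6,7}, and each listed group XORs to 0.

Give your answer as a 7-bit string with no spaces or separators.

0101010

Place data at non-parity positions: p1 p2 0 p4 0 1 0
p1 (pos 1,3,5,7): XOR of data positions = 0⊕0⊕0 = 0
p2 (pos 2,3,6,7): XOR of data positions = 0⊕1⊕0 = 1
p4 (pos 4,5,6,7): XOR of data positions = 0⊕1⊕0 = 1
Codeword: 0101010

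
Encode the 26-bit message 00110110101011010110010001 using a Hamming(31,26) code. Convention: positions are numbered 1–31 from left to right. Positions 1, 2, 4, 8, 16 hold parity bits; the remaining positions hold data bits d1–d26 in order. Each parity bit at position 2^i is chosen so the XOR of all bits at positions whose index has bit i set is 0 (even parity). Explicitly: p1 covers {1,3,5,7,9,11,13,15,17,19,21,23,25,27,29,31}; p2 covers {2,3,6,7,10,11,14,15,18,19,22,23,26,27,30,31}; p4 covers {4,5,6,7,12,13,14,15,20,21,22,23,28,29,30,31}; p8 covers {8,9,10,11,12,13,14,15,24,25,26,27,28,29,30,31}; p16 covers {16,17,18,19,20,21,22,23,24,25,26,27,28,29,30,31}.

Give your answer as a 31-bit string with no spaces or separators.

1001011101101011011010110010001

Place data at non-parity positions: p1 p2 0 p4 0 1 1 p8 0 1 1 0 1 0 1 p16 0 1 1 0 1 0 1 1 0 0 1 0 0 0 1
p1 (pos 1,3,5,7,9,11,13,15,17,19,21,23,25,27,29,31): XOR of data positions = 0⊕0⊕1⊕0⊕1⊕1⊕1⊕0⊕1⊕1⊕1⊕0⊕1⊕0⊕1 = 1
p2 (pos 2,3,6,7,10,11,14,15,18,19,22,23,26,27,30,31): XOR of data positions = 0⊕1⊕1⊕1⊕1⊕0⊕1⊕1⊕1⊕0⊕1⊕0⊕1⊕0⊕1 = 0
p4 (pos 4,5,6,7,12,13,14,15,20,21,22,23,28,29,30,31): XOR of data positions = 0⊕1⊕1⊕0⊕1⊕0⊕1⊕0⊕1⊕0⊕1⊕0⊕0⊕0⊕1 = 1
p8 (pos 8,9,10,11,12,13,14,15,24,25,26,27,28,29,30,31): XOR of data positions = 0⊕1⊕1⊕0⊕1⊕0⊕1⊕1⊕0⊕0⊕1⊕0⊕0⊕0⊕1 = 1
p16 (pos 16,17,18,19,20,21,22,23,24,25,26,27,28,29,30,31): XOR of data positions = 0⊕1⊕1⊕0⊕1⊕0⊕1⊕1⊕0⊕0⊕1⊕0⊕0⊕0⊕1 = 1
Codeword: 1001011101101011011010110010001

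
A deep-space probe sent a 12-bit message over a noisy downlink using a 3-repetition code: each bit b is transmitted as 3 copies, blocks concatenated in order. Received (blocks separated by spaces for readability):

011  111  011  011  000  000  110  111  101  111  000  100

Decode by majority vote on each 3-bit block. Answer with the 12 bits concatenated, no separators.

111100111100

Block 1 (011): 2 ones → 1
Block 2 (111): 3 ones → 1
Block 3 (011): 2 ones → 1
Block 4 (011): 2 ones → 1
Block 5 (000): 0 ones → 0
Block 6 (000): 0 ones → 0
Block 7 (110): 2 ones → 1
Block 8 (111): 3 ones → 1
Block 9 (101): 2 ones → 1
Block 10 (111): 3 ones → 1
Block 11 (000): 0 ones → 0
Block 12 (100): 1 one → 0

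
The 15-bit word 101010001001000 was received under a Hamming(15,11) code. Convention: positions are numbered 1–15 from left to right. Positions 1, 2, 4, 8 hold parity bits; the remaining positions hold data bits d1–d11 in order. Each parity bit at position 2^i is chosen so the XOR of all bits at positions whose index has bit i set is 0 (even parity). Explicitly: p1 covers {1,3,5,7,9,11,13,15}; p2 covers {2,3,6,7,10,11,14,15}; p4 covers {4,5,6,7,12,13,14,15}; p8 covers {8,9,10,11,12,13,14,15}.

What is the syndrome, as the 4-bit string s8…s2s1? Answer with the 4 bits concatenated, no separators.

s1 (pos 1,3,5,7,9,11,13,15): 1⊕1⊕1⊕0⊕1⊕0⊕0⊕0 = 0
s2 (pos 2,3,6,7,10,11,14,15): 0⊕1⊕0⊕0⊕0⊕0⊕0⊕0 = 1
s4 (pos 4,5,6,7,12,13,14,15): 0⊕1⊕0⊕0⊕1⊕0⊕0⊕0 = 0
s8 (pos 8,9,10,11,12,13,14,15): 0⊕1⊕0⊕0⊕1⊕0⊕0⊕0 = 0
Syndrome s8…s1 = 0010 → error at position 2.

0010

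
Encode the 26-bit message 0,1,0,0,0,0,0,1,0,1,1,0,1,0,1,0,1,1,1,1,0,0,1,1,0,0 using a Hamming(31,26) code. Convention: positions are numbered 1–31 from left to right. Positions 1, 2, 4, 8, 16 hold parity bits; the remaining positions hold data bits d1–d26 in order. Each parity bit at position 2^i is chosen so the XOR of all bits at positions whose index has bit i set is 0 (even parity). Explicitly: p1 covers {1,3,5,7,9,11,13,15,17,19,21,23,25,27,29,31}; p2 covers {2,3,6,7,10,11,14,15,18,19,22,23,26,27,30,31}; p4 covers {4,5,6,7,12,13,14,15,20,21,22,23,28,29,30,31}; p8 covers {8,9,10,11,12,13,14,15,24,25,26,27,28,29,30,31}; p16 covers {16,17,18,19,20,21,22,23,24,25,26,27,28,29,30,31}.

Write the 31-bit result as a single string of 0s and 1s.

1101100100010110010101111001100

Place data at non-parity positions: p1 p2 0 p4 1 0 0 p8 0 0 0 1 0 1 1 p16 0 1 0 1 0 1 1 1 1 0 0 1 1 0 0
p1 (pos 1,3,5,7,9,11,13,15,17,19,21,23,25,27,29,31): XOR of data positions = 0⊕1⊕0⊕0⊕0⊕0⊕1⊕0⊕0⊕0⊕1⊕1⊕0⊕1⊕0 = 1
p2 (pos 2,3,6,7,10,11,14,15,18,19,22,23,26,27,30,31): XOR of data positions = 0⊕0⊕0⊕0⊕0⊕1⊕1⊕1⊕0⊕1⊕1⊕0⊕0⊕0⊕0 = 1
p4 (pos 4,5,6,7,12,13,14,15,20,21,22,23,28,29,30,31): XOR of data positions = 1⊕0⊕0⊕1⊕0⊕1⊕1⊕1⊕0⊕1⊕1⊕1⊕1⊕0⊕0 = 1
p8 (pos 8,9,10,11,12,13,14,15,24,25,26,27,28,29,30,31): XOR of data positions = 0⊕0⊕0⊕1⊕0⊕1⊕1⊕1⊕1⊕0⊕0⊕1⊕1⊕0⊕0 = 1
p16 (pos 16,17,18,19,20,21,22,23,24,25,26,27,28,29,30,31): XOR of data positions = 0⊕1⊕0⊕1⊕0⊕1⊕1⊕1⊕1⊕0⊕0⊕1⊕1⊕0⊕0 = 0
Codeword: 1101100100010110010101111001100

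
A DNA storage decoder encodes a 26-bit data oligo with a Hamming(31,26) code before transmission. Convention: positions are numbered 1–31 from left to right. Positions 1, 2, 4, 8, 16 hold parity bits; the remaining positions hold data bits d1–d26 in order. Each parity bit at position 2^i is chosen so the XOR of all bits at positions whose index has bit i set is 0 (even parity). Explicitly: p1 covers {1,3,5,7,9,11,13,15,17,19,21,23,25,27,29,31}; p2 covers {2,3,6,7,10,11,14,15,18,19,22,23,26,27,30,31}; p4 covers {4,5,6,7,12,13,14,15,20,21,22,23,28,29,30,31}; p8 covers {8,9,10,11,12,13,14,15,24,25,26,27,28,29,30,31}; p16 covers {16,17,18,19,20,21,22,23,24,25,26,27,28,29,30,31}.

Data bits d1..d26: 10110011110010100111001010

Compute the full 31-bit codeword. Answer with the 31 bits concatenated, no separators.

0011011000111101010100111001010

Place data at non-parity positions: p1 p2 1 p4 0 1 1 p8 0 0 1 1 1 1 0 p16 0 1 0 1 0 0 1 1 1 0 0 1 0 1 0
p1 (pos 1,3,5,7,9,11,13,15,17,19,21,23,25,27,29,31): XOR of data positions = 1⊕0⊕1⊕0⊕1⊕1⊕0⊕0⊕0⊕0⊕1⊕1⊕0⊕0⊕0 = 0
p2 (pos 2,3,6,7,10,11,14,15,18,19,22,23,26,27,30,31): XOR of data positions = 1⊕1⊕1⊕0⊕1⊕1⊕0⊕1⊕0⊕0⊕1⊕0⊕0⊕1⊕0 = 0
p4 (pos 4,5,6,7,12,13,14,15,20,21,22,23,28,29,30,31): XOR of data positions = 0⊕1⊕1⊕1⊕1⊕1⊕0⊕1⊕0⊕0⊕1⊕1⊕0⊕1⊕0 = 1
p8 (pos 8,9,10,11,12,13,14,15,24,25,26,27,28,29,30,31): XOR of data positions = 0⊕0⊕1⊕1⊕1⊕1⊕0⊕1⊕1⊕0⊕0⊕1⊕0⊕1⊕0 = 0
p16 (pos 16,17,18,19,20,21,22,23,24,25,26,27,28,29,30,31): XOR of data positions = 0⊕1⊕0⊕1⊕0⊕0⊕1⊕1⊕1⊕0⊕0⊕1⊕0⊕1⊕0 = 1
Codeword: 0011011000111101010100111001010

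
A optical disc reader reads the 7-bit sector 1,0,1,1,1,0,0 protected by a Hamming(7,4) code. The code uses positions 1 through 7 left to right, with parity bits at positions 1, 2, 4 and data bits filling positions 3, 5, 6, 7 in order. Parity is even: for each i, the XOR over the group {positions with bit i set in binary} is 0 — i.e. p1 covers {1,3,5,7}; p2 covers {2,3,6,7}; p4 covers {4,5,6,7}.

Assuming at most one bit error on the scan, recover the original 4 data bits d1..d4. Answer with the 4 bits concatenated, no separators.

0100

s1 (pos 1,3,5,7): 1⊕1⊕1⊕0 = 1
s2 (pos 2,3,6,7): 0⊕1⊕0⊕0 = 1
s4 (pos 4,5,6,7): 1⊕1⊕0⊕0 = 0
Syndrome s4…s1 = 011 → error at position 3.
Flip position 3: 1011100 → 1001100
Read data bits from positions 3,5,6,7: 0100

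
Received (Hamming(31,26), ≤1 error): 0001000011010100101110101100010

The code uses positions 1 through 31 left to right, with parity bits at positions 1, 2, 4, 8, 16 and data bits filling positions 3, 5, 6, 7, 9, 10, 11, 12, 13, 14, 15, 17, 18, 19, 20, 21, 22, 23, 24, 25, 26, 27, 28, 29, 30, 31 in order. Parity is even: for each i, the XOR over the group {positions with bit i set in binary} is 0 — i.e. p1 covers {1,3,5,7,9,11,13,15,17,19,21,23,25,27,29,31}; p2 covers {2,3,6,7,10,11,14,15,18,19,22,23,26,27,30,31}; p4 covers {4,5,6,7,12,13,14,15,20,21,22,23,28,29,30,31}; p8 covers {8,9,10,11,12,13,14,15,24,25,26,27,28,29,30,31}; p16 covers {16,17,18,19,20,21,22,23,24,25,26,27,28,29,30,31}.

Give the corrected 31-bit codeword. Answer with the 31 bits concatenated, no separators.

0001000011000100101110101100010

s1 (pos 1,3,5,7,9,11,13,15,17,19,21,23,25,27,29,31): 0⊕0⊕0⊕0⊕1⊕0⊕0⊕0⊕1⊕1⊕1⊕1⊕1⊕0⊕0⊕0 = 0
s2 (pos 2,3,6,7,10,11,14,15,18,19,22,23,26,27,30,31): 0⊕0⊕0⊕0⊕1⊕0⊕1⊕0⊕0⊕1⊕0⊕1⊕1⊕0⊕1⊕0 = 0
s4 (pos 4,5,6,7,12,13,14,15,20,21,22,23,28,29,30,31): 1⊕0⊕0⊕0⊕1⊕0⊕1⊕0⊕1⊕1⊕0⊕1⊕0⊕0⊕1⊕0 = 1
s8 (pos 8,9,10,11,12,13,14,15,24,25,26,27,28,29,30,31): 0⊕1⊕1⊕0⊕1⊕0⊕1⊕0⊕0⊕1⊕1⊕0⊕0⊕0⊕1⊕0 = 1
s16 (pos 16,17,18,19,20,21,22,23,24,25,26,27,28,29,30,31): 0⊕1⊕0⊕1⊕1⊕1⊕0⊕1⊕0⊕1⊕1⊕0⊕0⊕0⊕1⊕0 = 0
Syndrome s16…s1 = 01100 → error at position 12.
Flip position 12: 0001000011010100101110101100010 → 0001000011000100101110101100010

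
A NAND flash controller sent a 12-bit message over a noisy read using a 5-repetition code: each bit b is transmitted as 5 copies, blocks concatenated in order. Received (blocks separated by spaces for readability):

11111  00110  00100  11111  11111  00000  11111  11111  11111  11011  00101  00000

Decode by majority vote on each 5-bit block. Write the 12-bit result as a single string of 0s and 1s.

Block 1 (11111): 5 ones → 1
Block 2 (00110): 2 ones → 0
Block 3 (00100): 1 one → 0
Block 4 (11111): 5 ones → 1
Block 5 (11111): 5 ones → 1
Block 6 (00000): 0 ones → 0
Block 7 (11111): 5 ones → 1
Block 8 (11111): 5 ones → 1
Block 9 (11111): 5 ones → 1
Block 10 (11011): 4 ones → 1
Block 11 (00101): 2 ones → 0
Block 12 (00000): 0 ones → 0

100110111100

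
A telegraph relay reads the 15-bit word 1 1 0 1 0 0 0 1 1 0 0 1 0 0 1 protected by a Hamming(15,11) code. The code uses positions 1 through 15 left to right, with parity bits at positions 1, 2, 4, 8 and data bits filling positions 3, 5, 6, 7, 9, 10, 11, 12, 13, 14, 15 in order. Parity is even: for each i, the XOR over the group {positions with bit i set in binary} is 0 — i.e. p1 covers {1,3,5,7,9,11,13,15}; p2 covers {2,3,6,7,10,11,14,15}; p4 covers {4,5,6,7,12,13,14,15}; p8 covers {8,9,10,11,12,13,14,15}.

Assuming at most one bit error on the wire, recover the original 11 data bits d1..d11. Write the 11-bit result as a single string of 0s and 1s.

01001001001

s1 (pos 1,3,5,7,9,11,13,15): 1⊕0⊕0⊕0⊕1⊕0⊕0⊕1 = 1
s2 (pos 2,3,6,7,10,11,14,15): 1⊕0⊕0⊕0⊕0⊕0⊕0⊕1 = 0
s4 (pos 4,5,6,7,12,13,14,15): 1⊕0⊕0⊕0⊕1⊕0⊕0⊕1 = 1
s8 (pos 8,9,10,11,12,13,14,15): 1⊕1⊕0⊕0⊕1⊕0⊕0⊕1 = 0
Syndrome s8…s1 = 0101 → error at position 5.
Flip position 5: 110100011001001 → 110110011001001
Read data bits from positions 3,5,6,7,9,10,11,12,13,14,15: 01001001001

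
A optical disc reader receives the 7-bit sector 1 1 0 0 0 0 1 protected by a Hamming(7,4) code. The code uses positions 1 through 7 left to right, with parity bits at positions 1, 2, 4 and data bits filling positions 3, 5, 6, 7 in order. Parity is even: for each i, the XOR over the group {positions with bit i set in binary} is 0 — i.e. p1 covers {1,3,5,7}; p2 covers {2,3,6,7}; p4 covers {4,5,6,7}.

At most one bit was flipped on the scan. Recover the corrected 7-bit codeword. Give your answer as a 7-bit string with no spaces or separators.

1101001

s1 (pos 1,3,5,7): 1⊕0⊕0⊕1 = 0
s2 (pos 2,3,6,7): 1⊕0⊕0⊕1 = 0
s4 (pos 4,5,6,7): 0⊕0⊕0⊕1 = 1
Syndrome s4…s1 = 100 → error at position 4.
Flip position 4: 1100001 → 1101001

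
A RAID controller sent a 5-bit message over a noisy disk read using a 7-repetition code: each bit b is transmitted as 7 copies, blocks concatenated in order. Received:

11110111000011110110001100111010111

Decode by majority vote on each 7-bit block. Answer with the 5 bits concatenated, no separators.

Block 1 (1111011): 6 ones → 1
Block 2 (1000011): 3 ones → 0
Block 3 (1101100): 4 ones → 1
Block 4 (0110011): 4 ones → 1
Block 5 (1010111): 5 ones → 1

10111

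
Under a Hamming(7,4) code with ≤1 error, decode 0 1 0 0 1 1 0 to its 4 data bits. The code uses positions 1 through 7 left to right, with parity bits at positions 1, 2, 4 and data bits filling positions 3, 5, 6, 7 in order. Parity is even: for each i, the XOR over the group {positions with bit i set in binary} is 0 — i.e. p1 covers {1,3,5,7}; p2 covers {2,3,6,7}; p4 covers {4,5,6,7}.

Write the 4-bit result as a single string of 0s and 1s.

0110

s1 (pos 1,3,5,7): 0⊕0⊕1⊕0 = 1
s2 (pos 2,3,6,7): 1⊕0⊕1⊕0 = 0
s4 (pos 4,5,6,7): 0⊕1⊕1⊕0 = 0
Syndrome s4…s1 = 001 → error at position 1.
Flip position 1: 0100110 → 1100110
Read data bits from positions 3,5,6,7: 0110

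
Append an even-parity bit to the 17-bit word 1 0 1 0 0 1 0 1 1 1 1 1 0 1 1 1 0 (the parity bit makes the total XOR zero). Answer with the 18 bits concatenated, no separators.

XOR of the 17 data bits: 1⊕0⊕1⊕0⊕0⊕1⊕0⊕1⊕1⊕1⊕1⊕1⊕0⊕1⊕1⊕1⊕0 = 1
Parity bit = 1 (so all 18 bits XOR to 0).

101001011111011101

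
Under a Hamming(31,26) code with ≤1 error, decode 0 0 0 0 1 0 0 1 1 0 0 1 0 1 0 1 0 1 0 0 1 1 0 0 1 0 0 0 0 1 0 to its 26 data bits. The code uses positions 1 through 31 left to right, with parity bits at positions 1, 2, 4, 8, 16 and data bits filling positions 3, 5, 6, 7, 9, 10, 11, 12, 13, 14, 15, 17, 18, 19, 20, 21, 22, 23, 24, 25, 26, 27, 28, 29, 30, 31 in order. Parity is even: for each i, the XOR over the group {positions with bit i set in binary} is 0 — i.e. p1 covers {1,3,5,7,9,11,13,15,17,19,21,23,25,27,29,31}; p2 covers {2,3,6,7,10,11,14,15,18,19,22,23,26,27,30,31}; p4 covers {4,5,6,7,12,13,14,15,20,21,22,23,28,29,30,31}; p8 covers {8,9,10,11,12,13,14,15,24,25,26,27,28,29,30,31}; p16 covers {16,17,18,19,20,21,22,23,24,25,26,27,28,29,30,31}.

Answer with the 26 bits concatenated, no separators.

s1 (pos 1,3,5,7,9,11,13,15,17,19,21,23,25,27,29,31): 0⊕0⊕1⊕0⊕1⊕0⊕0⊕0⊕0⊕0⊕1⊕0⊕1⊕0⊕0⊕0 = 0
s2 (pos 2,3,6,7,10,11,14,15,18,19,22,23,26,27,30,31): 0⊕0⊕0⊕0⊕0⊕0⊕1⊕0⊕1⊕0⊕1⊕0⊕0⊕0⊕1⊕0 = 0
s4 (pos 4,5,6,7,12,13,14,15,20,21,22,23,28,29,30,31): 0⊕1⊕0⊕0⊕1⊕0⊕1⊕0⊕0⊕1⊕1⊕0⊕0⊕0⊕1⊕0 = 0
s8 (pos 8,9,10,11,12,13,14,15,24,25,26,27,28,29,30,31): 1⊕1⊕0⊕0⊕1⊕0⊕1⊕0⊕0⊕1⊕0⊕0⊕0⊕0⊕1⊕0 = 0
s16 (pos 16,17,18,19,20,21,22,23,24,25,26,27,28,29,30,31): 1⊕0⊕1⊕0⊕0⊕1⊕1⊕0⊕0⊕1⊕0⊕0⊕0⊕0⊕1⊕0 = 0
Syndrome s16…s1 = 00000 → no error.
Read data bits from positions 3,5,6,7,9,10,11,12,13,14,15,17,18,19,20,21,22,23,24,25,26,27,28,29,30,31: 01001001010010011001000010

01001001010010011001000010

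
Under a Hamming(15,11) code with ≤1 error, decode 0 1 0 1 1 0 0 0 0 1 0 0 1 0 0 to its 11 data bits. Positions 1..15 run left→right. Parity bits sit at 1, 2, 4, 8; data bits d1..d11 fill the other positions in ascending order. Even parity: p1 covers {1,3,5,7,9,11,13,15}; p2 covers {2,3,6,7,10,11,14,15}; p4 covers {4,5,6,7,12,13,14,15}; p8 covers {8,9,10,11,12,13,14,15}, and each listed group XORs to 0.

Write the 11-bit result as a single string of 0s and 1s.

01000100100

s1 (pos 1,3,5,7,9,11,13,15): 0⊕0⊕1⊕0⊕0⊕0⊕1⊕0 = 0
s2 (pos 2,3,6,7,10,11,14,15): 1⊕0⊕0⊕0⊕1⊕0⊕0⊕0 = 0
s4 (pos 4,5,6,7,12,13,14,15): 1⊕1⊕0⊕0⊕0⊕1⊕0⊕0 = 1
s8 (pos 8,9,10,11,12,13,14,15): 0⊕0⊕1⊕0⊕0⊕1⊕0⊕0 = 0
Syndrome s8…s1 = 0100 → error at position 4.
Flip position 4: 010110000100100 → 010010000100100
Read data bits from positions 3,5,6,7,9,10,11,12,13,14,15: 01000100100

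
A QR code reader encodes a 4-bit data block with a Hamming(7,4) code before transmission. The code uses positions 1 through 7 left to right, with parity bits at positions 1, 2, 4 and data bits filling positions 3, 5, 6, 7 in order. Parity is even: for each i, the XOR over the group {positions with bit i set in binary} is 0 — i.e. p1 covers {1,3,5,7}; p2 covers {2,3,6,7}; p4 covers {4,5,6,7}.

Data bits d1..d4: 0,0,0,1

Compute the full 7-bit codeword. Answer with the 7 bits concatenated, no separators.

1101001

Place data at non-parity positions: p1 p2 0 p4 0 0 1
p1 (pos 1,3,5,7): XOR of data positions = 0⊕0⊕1 = 1
p2 (pos 2,3,6,7): XOR of data positions = 0⊕0⊕1 = 1
p4 (pos 4,5,6,7): XOR of data positions = 0⊕0⊕1 = 1
Codeword: 1101001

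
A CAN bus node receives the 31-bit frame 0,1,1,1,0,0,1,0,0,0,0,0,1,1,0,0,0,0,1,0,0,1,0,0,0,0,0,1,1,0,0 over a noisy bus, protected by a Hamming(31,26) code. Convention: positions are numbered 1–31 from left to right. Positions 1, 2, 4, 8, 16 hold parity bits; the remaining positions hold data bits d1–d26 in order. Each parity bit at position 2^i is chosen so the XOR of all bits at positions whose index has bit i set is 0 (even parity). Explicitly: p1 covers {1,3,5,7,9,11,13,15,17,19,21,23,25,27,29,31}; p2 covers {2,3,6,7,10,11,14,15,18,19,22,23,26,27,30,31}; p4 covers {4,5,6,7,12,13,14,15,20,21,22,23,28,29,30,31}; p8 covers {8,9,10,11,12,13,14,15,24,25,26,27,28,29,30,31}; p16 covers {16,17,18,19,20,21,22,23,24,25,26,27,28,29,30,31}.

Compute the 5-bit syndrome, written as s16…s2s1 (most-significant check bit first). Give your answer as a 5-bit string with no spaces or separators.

s1 (pos 1,3,5,7,9,11,13,15,17,19,21,23,25,27,29,31): 0⊕1⊕0⊕1⊕0⊕0⊕1⊕0⊕0⊕1⊕0⊕0⊕0⊕0⊕1⊕0 = 1
s2 (pos 2,3,6,7,10,11,14,15,18,19,22,23,26,27,30,31): 1⊕1⊕0⊕1⊕0⊕0⊕1⊕0⊕0⊕1⊕1⊕0⊕0⊕0⊕0⊕0 = 0
s4 (pos 4,5,6,7,12,13,14,15,20,21,22,23,28,29,30,31): 1⊕0⊕0⊕1⊕0⊕1⊕1⊕0⊕0⊕0⊕1⊕0⊕1⊕1⊕0⊕0 = 1
s8 (pos 8,9,10,11,12,13,14,15,24,25,26,27,28,29,30,31): 0⊕0⊕0⊕0⊕0⊕1⊕1⊕0⊕0⊕0⊕0⊕0⊕1⊕1⊕0⊕0 = 0
s16 (pos 16,17,18,19,20,21,22,23,24,25,26,27,28,29,30,31): 0⊕0⊕0⊕1⊕0⊕0⊕1⊕0⊕0⊕0⊕0⊕0⊕1⊕1⊕0⊕0 = 0
Syndrome s16…s1 = 00101 → error at position 5.

00101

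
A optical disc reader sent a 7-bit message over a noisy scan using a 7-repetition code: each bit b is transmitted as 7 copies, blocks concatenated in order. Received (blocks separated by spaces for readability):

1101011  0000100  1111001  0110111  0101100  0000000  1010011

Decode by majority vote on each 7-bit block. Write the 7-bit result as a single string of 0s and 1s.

1011001

Block 1 (1101011): 5 ones → 1
Block 2 (0000100): 1 one → 0
Block 3 (1111001): 5 ones → 1
Block 4 (0110111): 5 ones → 1
Block 5 (0101100): 3 ones → 0
Block 6 (0000000): 0 ones → 0
Block 7 (1010011): 4 ones → 1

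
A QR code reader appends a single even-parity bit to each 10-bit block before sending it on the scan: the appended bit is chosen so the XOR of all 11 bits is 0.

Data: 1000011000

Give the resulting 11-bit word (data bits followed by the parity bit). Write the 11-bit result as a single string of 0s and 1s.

10000110001

XOR of the 10 data bits: 1⊕0⊕0⊕0⊕0⊕1⊕1⊕0⊕0⊕0 = 1
Parity bit = 1 (so all 11 bits XOR to 0).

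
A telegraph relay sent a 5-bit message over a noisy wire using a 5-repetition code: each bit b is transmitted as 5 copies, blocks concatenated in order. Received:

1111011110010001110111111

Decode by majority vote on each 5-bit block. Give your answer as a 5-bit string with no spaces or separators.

Block 1 (11110): 4 ones → 1
Block 2 (11110): 4 ones → 1
Block 3 (01000): 1 one → 0
Block 4 (11101): 4 ones → 1
Block 5 (11111): 5 ones → 1

11011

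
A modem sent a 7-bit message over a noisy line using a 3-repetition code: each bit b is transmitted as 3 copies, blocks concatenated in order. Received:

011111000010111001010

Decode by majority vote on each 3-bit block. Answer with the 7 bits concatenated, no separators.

Block 1 (011): 2 ones → 1
Block 2 (111): 3 ones → 1
Block 3 (000): 0 ones → 0
Block 4 (010): 1 one → 0
Block 5 (111): 3 ones → 1
Block 6 (001): 1 one → 0
Block 7 (010): 1 one → 0

1100100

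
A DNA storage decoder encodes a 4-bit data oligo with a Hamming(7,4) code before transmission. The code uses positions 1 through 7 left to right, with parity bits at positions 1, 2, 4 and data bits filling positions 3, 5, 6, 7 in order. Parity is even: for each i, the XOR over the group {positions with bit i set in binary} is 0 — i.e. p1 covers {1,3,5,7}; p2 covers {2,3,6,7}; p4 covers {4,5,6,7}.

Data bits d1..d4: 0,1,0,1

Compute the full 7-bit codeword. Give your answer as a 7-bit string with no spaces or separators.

Place data at non-parity positions: p1 p2 0 p4 1 0 1
p1 (pos 1,3,5,7): XOR of data positions = 0⊕1⊕1 = 0
p2 (pos 2,3,6,7): XOR of data positions = 0⊕0⊕1 = 1
p4 (pos 4,5,6,7): XOR of data positions = 1⊕0⊕1 = 0
Codeword: 0100101

0100101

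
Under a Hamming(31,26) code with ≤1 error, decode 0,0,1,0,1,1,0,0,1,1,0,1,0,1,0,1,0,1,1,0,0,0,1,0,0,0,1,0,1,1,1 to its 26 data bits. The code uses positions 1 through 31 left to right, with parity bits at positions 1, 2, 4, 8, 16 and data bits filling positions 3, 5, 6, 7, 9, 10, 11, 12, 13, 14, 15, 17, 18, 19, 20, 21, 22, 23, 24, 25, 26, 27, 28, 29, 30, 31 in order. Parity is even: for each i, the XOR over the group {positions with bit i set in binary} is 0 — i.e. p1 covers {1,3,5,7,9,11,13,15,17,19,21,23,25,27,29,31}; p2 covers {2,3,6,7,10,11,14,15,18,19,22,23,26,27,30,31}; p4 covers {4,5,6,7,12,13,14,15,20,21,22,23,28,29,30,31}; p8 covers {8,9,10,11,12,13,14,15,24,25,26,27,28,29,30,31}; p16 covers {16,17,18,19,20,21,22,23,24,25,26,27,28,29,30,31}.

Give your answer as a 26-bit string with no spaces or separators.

11101101010011000100010111

s1 (pos 1,3,5,7,9,11,13,15,17,19,21,23,25,27,29,31): 0⊕1⊕1⊕0⊕1⊕0⊕0⊕0⊕0⊕1⊕0⊕1⊕0⊕1⊕1⊕1 = 0
s2 (pos 2,3,6,7,10,11,14,15,18,19,22,23,26,27,30,31): 0⊕1⊕1⊕0⊕1⊕0⊕1⊕0⊕1⊕1⊕0⊕1⊕0⊕1⊕1⊕1 = 0
s4 (pos 4,5,6,7,12,13,14,15,20,21,22,23,28,29,30,31): 0⊕1⊕1⊕0⊕1⊕0⊕1⊕0⊕0⊕0⊕0⊕1⊕0⊕1⊕1⊕1 = 0
s8 (pos 8,9,10,11,12,13,14,15,24,25,26,27,28,29,30,31): 0⊕1⊕1⊕0⊕1⊕0⊕1⊕0⊕0⊕0⊕0⊕1⊕0⊕1⊕1⊕1 = 0
s16 (pos 16,17,18,19,20,21,22,23,24,25,26,27,28,29,30,31): 1⊕0⊕1⊕1⊕0⊕0⊕0⊕1⊕0⊕0⊕0⊕1⊕0⊕1⊕1⊕1 = 0
Syndrome s16…s1 = 00000 → no error.
Read data bits from positions 3,5,6,7,9,10,11,12,13,14,15,17,18,19,20,21,22,23,24,25,26,27,28,29,30,31: 11101101010011000100010111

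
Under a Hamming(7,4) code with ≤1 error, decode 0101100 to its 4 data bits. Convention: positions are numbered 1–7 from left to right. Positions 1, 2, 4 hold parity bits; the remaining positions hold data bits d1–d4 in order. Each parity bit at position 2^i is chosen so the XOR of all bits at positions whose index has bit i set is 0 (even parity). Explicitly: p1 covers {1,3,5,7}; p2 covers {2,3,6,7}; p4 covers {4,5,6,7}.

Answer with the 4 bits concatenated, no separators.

s1 (pos 1,3,5,7): 0⊕0⊕1⊕0 = 1
s2 (pos 2,3,6,7): 1⊕0⊕0⊕0 = 1
s4 (pos 4,5,6,7): 1⊕1⊕0⊕0 = 0
Syndrome s4…s1 = 011 → error at position 3.
Flip position 3: 0101100 → 0111100
Read data bits from positions 3,5,6,7: 1100

1100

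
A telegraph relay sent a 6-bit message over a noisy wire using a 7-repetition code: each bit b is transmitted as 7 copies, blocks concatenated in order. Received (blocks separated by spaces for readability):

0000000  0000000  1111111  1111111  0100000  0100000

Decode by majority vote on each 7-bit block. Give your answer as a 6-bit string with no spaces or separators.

001100

Block 1 (0000000): 0 ones → 0
Block 2 (0000000): 0 ones → 0
Block 3 (1111111): 7 ones → 1
Block 4 (1111111): 7 ones → 1
Block 5 (0100000): 1 one → 0
Block 6 (0100000): 1 one → 0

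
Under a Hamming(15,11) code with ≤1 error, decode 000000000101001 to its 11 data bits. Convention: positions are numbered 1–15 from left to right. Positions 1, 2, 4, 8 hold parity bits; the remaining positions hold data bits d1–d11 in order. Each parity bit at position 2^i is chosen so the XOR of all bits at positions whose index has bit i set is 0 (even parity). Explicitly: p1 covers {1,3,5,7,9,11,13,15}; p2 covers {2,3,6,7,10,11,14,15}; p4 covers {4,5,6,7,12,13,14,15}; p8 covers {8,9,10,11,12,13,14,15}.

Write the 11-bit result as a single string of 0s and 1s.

00001101001

s1 (pos 1,3,5,7,9,11,13,15): 0⊕0⊕0⊕0⊕0⊕0⊕0⊕1 = 1
s2 (pos 2,3,6,7,10,11,14,15): 0⊕0⊕0⊕0⊕1⊕0⊕0⊕1 = 0
s4 (pos 4,5,6,7,12,13,14,15): 0⊕0⊕0⊕0⊕1⊕0⊕0⊕1 = 0
s8 (pos 8,9,10,11,12,13,14,15): 0⊕0⊕1⊕0⊕1⊕0⊕0⊕1 = 1
Syndrome s8…s1 = 1001 → error at position 9.
Flip position 9: 000000000101001 → 000000001101001
Read data bits from positions 3,5,6,7,9,10,11,12,13,14,15: 00001101001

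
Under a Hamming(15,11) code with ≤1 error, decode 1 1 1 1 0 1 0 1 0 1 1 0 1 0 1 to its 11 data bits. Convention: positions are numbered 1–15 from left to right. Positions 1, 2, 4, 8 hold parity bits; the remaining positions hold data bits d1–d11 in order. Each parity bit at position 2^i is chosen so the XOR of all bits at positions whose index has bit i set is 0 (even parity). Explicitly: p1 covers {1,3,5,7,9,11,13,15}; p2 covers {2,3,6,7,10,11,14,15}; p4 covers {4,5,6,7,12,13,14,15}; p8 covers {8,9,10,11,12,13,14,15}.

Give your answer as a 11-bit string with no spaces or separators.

10101110101

s1 (pos 1,3,5,7,9,11,13,15): 1⊕1⊕0⊕0⊕0⊕1⊕1⊕1 = 1
s2 (pos 2,3,6,7,10,11,14,15): 1⊕1⊕1⊕0⊕1⊕1⊕0⊕1 = 0
s4 (pos 4,5,6,7,12,13,14,15): 1⊕0⊕1⊕0⊕0⊕1⊕0⊕1 = 0
s8 (pos 8,9,10,11,12,13,14,15): 1⊕0⊕1⊕1⊕0⊕1⊕0⊕1 = 1
Syndrome s8…s1 = 1001 → error at position 9.
Flip position 9: 111101010110101 → 111101011110101
Read data bits from positions 3,5,6,7,9,10,11,12,13,14,15: 10101110101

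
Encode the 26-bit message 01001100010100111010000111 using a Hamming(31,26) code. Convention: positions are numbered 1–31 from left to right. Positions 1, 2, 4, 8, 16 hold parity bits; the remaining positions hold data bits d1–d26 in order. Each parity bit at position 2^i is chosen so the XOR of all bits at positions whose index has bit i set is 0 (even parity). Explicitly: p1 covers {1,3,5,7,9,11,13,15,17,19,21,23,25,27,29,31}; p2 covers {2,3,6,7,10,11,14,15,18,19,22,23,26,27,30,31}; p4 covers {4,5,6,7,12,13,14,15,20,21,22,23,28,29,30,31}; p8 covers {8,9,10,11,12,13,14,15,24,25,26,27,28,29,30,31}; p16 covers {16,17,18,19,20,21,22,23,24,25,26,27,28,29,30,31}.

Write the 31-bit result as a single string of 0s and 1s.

Place data at non-parity positions: p1 p2 0 p4 1 0 0 p8 1 1 0 0 0 1 0 p16 1 0 0 1 1 1 0 1 0 0 0 0 1 1 1
p1 (pos 1,3,5,7,9,11,13,15,17,19,21,23,25,27,29,31): XOR of data positions = 0⊕1⊕0⊕1⊕0⊕0⊕0⊕1⊕0⊕1⊕0⊕0⊕0⊕1⊕1 = 0
p2 (pos 2,3,6,7,10,11,14,15,18,19,22,23,26,27,30,31): XOR of data positions = 0⊕0⊕0⊕1⊕0⊕1⊕0⊕0⊕0⊕1⊕0⊕0⊕0⊕1⊕1 = 1
p4 (pos 4,5,6,7,12,13,14,15,20,21,22,23,28,29,30,31): XOR of data positions = 1⊕0⊕0⊕0⊕0⊕1⊕0⊕1⊕1⊕1⊕0⊕0⊕1⊕1⊕1 = 0
p8 (pos 8,9,10,11,12,13,14,15,24,25,26,27,28,29,30,31): XOR of data positions = 1⊕1⊕0⊕0⊕0⊕1⊕0⊕1⊕0⊕0⊕0⊕0⊕1⊕1⊕1 = 1
p16 (pos 16,17,18,19,20,21,22,23,24,25,26,27,28,29,30,31): XOR of data positions = 1⊕0⊕0⊕1⊕1⊕1⊕0⊕1⊕0⊕0⊕0⊕0⊕1⊕1⊕1 = 0
Codeword: 0100100111000100100111010000111

0100100111000100100111010000111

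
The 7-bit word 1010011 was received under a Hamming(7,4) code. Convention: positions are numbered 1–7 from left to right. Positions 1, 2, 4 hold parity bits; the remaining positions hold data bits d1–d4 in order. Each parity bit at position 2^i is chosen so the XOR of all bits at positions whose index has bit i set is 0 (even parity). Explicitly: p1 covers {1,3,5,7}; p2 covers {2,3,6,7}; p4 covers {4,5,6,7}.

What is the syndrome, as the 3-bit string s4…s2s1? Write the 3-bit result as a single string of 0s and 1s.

s1 (pos 1,3,5,7): 1⊕1⊕0⊕1 = 1
s2 (pos 2,3,6,7): 0⊕1⊕1⊕1 = 1
s4 (pos 4,5,6,7): 0⊕0⊕1⊕1 = 0
Syndrome s4…s1 = 011 → error at position 3.

011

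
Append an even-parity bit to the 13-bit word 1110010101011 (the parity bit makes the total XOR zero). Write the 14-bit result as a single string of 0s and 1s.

11100101010110

XOR of the 13 data bits: 1⊕1⊕1⊕0⊕0⊕1⊕0⊕1⊕0⊕1⊕0⊕1⊕1 = 0
Parity bit = 0 (so all 14 bits XOR to 0).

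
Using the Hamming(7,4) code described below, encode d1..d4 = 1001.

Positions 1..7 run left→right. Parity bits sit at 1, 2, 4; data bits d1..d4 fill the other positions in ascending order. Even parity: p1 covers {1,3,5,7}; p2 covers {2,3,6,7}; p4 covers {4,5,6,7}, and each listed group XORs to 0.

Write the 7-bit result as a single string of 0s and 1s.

0011001

Place data at non-parity positions: p1 p2 1 p4 0 0 1
p1 (pos 1,3,5,7): XOR of data positions = 1⊕0⊕1 = 0
p2 (pos 2,3,6,7): XOR of data positions = 1⊕0⊕1 = 0
p4 (pos 4,5,6,7): XOR of data positions = 0⊕0⊕1 = 1
Codeword: 0011001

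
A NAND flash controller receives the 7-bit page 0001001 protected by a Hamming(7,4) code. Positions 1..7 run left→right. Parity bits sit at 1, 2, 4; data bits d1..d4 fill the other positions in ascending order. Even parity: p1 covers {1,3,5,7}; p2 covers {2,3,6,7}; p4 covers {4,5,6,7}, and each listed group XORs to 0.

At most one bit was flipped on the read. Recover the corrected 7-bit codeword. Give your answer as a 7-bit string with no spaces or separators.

s1 (pos 1,3,5,7): 0⊕0⊕0⊕1 = 1
s2 (pos 2,3,6,7): 0⊕0⊕0⊕1 = 1
s4 (pos 4,5,6,7): 1⊕0⊕0⊕1 = 0
Syndrome s4…s1 = 011 → error at position 3.
Flip position 3: 0001001 → 0011001

0011001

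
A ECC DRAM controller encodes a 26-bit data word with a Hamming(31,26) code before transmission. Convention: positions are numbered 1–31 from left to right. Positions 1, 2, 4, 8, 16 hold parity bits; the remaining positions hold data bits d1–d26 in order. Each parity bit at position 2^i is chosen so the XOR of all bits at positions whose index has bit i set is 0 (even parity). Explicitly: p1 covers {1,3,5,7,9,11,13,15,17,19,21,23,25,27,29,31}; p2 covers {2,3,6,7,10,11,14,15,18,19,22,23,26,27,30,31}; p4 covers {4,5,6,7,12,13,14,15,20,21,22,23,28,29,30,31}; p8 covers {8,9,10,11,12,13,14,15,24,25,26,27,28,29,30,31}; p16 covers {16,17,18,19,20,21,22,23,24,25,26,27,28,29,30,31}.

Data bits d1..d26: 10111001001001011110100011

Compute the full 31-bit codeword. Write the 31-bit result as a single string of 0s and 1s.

Place data at non-parity positions: p1 p2 1 p4 0 1 1 p8 1 0 0 1 0 0 1 p16 0 0 1 0 1 1 1 1 0 1 0 0 0 1 1
p1 (pos 1,3,5,7,9,11,13,15,17,19,21,23,25,27,29,31): XOR of data positions = 1⊕0⊕1⊕1⊕0⊕0⊕1⊕0⊕1⊕1⊕1⊕0⊕0⊕0⊕1 = 0
p2 (pos 2,3,6,7,10,11,14,15,18,19,22,23,26,27,30,31): XOR of data positions = 1⊕1⊕1⊕0⊕0⊕0⊕1⊕0⊕1⊕1⊕1⊕1⊕0⊕1⊕1 = 0
p4 (pos 4,5,6,7,12,13,14,15,20,21,22,23,28,29,30,31): XOR of data positions = 0⊕1⊕1⊕1⊕0⊕0⊕1⊕0⊕1⊕1⊕1⊕0⊕0⊕1⊕1 = 1
p8 (pos 8,9,10,11,12,13,14,15,24,25,26,27,28,29,30,31): XOR of data positions = 1⊕0⊕0⊕1⊕0⊕0⊕1⊕1⊕0⊕1⊕0⊕0⊕0⊕1⊕1 = 1
p16 (pos 16,17,18,19,20,21,22,23,24,25,26,27,28,29,30,31): XOR of data positions = 0⊕0⊕1⊕0⊕1⊕1⊕1⊕1⊕0⊕1⊕0⊕0⊕0⊕1⊕1 = 0
Codeword: 0011011110010010001011110100011

0011011110010010001011110100011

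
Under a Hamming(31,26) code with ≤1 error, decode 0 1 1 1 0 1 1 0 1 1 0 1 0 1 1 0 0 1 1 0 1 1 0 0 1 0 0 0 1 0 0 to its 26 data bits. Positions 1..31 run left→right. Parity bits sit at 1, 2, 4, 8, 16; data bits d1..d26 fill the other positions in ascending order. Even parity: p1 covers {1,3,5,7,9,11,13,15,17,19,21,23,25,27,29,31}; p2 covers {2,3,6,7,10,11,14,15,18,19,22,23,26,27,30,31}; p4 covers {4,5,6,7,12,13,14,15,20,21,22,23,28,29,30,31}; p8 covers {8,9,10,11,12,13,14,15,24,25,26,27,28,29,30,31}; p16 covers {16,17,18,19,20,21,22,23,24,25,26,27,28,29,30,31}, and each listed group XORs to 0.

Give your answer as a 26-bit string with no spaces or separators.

s1 (pos 1,3,5,7,9,11,13,15,17,19,21,23,25,27,29,31): 0⊕1⊕0⊕1⊕1⊕0⊕0⊕1⊕0⊕1⊕1⊕0⊕1⊕0⊕1⊕0 = 0
s2 (pos 2,3,6,7,10,11,14,15,18,19,22,23,26,27,30,31): 1⊕1⊕1⊕1⊕1⊕0⊕1⊕1⊕1⊕1⊕1⊕0⊕0⊕0⊕0⊕0 = 0
s4 (pos 4,5,6,7,12,13,14,15,20,21,22,23,28,29,30,31): 1⊕0⊕1⊕1⊕1⊕0⊕1⊕1⊕0⊕1⊕1⊕0⊕0⊕1⊕0⊕0 = 1
s8 (pos 8,9,10,11,12,13,14,15,24,25,26,27,28,29,30,31): 0⊕1⊕1⊕0⊕1⊕0⊕1⊕1⊕0⊕1⊕0⊕0⊕0⊕1⊕0⊕0 = 1
s16 (pos 16,17,18,19,20,21,22,23,24,25,26,27,28,29,30,31): 0⊕0⊕1⊕1⊕0⊕1⊕1⊕0⊕0⊕1⊕0⊕0⊕0⊕1⊕0⊕0 = 0
Syndrome s16…s1 = 01100 → error at position 12.
Flip position 12: 0111011011010110011011001000100 → 0111011011000110011011001000100
Read data bits from positions 3,5,6,7,9,10,11,12,13,14,15,17,18,19,20,21,22,23,24,25,26,27,28,29,30,31: 10111100011011011001000100

10111100011011011001000100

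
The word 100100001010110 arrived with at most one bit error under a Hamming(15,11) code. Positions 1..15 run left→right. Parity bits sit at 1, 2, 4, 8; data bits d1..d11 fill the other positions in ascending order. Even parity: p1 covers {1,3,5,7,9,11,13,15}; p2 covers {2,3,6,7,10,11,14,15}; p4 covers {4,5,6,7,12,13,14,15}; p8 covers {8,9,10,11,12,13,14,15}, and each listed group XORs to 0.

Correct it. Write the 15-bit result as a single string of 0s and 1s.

s1 (pos 1,3,5,7,9,11,13,15): 1⊕0⊕0⊕0⊕1⊕1⊕1⊕0 = 0
s2 (pos 2,3,6,7,10,11,14,15): 0⊕0⊕0⊕0⊕0⊕1⊕1⊕0 = 0
s4 (pos 4,5,6,7,12,13,14,15): 1⊕0⊕0⊕0⊕0⊕1⊕1⊕0 = 1
s8 (pos 8,9,10,11,12,13,14,15): 0⊕1⊕0⊕1⊕0⊕1⊕1⊕0 = 0
Syndrome s8…s1 = 0100 → error at position 4.
Flip position 4: 100100001010110 → 100000001010110

100000001010110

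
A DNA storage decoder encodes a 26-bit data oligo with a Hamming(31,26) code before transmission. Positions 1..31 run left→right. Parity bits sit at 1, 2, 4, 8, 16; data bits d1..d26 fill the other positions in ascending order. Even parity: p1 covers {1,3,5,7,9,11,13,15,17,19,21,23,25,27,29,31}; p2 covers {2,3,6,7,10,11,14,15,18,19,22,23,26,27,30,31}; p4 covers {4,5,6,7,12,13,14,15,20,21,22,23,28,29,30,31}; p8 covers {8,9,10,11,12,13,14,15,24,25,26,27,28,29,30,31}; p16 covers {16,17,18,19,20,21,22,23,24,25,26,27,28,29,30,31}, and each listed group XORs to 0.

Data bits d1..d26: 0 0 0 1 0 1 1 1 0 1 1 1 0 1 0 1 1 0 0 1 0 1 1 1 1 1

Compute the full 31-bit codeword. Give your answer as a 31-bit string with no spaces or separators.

Place data at non-parity positions: p1 p2 0 p4 0 0 1 p8 0 1 1 1 0 1 1 p16 1 0 1 0 1 1 0 0 1 0 1 1 1 1 1
p1 (pos 1,3,5,7,9,11,13,15,17,19,21,23,25,27,29,31): XOR of data positions = 0⊕0⊕1⊕0⊕1⊕0⊕1⊕1⊕1⊕1⊕0⊕1⊕1⊕1⊕1 = 0
p2 (pos 2,3,6,7,10,11,14,15,18,19,22,23,26,27,30,31): XOR of data positions = 0⊕0⊕1⊕1⊕1⊕1⊕1⊕0⊕1⊕1⊕0⊕0⊕1⊕1⊕1 = 0
p4 (pos 4,5,6,7,12,13,14,15,20,21,22,23,28,29,30,31): XOR of data positions = 0⊕0⊕1⊕1⊕0⊕1⊕1⊕0⊕1⊕1⊕0⊕1⊕1⊕1⊕1 = 0
p8 (pos 8,9,10,11,12,13,14,15,24,25,26,27,28,29,30,31): XOR of data positions = 0⊕1⊕1⊕1⊕0⊕1⊕1⊕0⊕1⊕0⊕1⊕1⊕1⊕1⊕1 = 1
p16 (pos 16,17,18,19,20,21,22,23,24,25,26,27,28,29,30,31): XOR of data positions = 1⊕0⊕1⊕0⊕1⊕1⊕0⊕0⊕1⊕0⊕1⊕1⊕1⊕1⊕1 = 0
Codeword: 0000001101110110101011001011111

0000001101110110101011001011111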